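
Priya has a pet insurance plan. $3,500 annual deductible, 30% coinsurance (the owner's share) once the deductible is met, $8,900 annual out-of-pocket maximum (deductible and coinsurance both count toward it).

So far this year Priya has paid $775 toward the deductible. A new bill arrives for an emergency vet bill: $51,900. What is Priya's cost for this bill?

$8,125

$775 of the $3,500 deductible is already met, leaving $2,725.
That leaves $51,900 − $2,725 = $49,175 for coinsurance.
Owner's 30% share of $49,175 is $14,752.50.
Owner responsibility before any cap: $2,725 + $14,752.50 = $17,477.50.
Adding $17,477.50 to the $775 already spent would give $18,252.50, which exceeds the $8,900 cap; the owner pays just $8,900 − $775 = $8,125.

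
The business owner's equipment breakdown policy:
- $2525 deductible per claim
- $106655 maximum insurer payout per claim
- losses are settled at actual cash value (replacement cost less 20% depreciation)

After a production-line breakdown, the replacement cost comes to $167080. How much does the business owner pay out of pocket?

$60425

Actual cash value after 20% depreciation: $167080 × 80% = $133664.
After the deductible, $133664 − $2525 = $131139 remains.
Since $131139 > $106655, the payout is capped at $106655.
Out of pocket: $167080 − $106655 = $60425.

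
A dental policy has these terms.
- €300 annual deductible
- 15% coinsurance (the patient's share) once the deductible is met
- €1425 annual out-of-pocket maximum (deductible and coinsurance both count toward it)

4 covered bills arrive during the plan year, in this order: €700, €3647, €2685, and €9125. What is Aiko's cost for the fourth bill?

€115.20

Bill 1, €700: deductible takes €300, €400 remains; patient's 15% is €60. Cost to patient: €360. OOP to date €360.
Bill 2, €3647: deductible met; 15% of €3647 = €547.05. Patient owes €547.05 (running OOP €907.05).
Bill 3, €2685: deductible already satisfied, so patient's share is 15% × €2685 = €402.75. Patient pays €402.75; OOP now €1309.80.
Bill 4, €9125: deductible met; 15% of €9125 = €1368.75. OOP would hit €2678.55 > €1425, so the cap limits the patient to €1425 − €1309.80 = €115.20.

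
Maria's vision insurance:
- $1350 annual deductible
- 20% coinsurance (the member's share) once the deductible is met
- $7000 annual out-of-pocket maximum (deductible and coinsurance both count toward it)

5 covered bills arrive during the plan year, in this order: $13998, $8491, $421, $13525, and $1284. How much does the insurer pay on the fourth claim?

$12187

#1 ($13998): deductible takes $1350, $12648 remains; member's 20% is $2529.60. Member owes $3879.60 (running OOP $3879.60). Plan pays $13998 − $3879.60 = $10118.40.
#2 ($8491): deductible already satisfied, so member's share is 20% × $8491 = $1698.20. Member owes $1698.20 (running OOP $5577.80). Plan pays $8491 − $1698.20 = $6792.80.
#3 ($421): deductible met; 20% of $421 = $84.20. Cost to member: $84.20. OOP to date $5662. Insurer: $421 − $84.20 = $336.80.
#4 ($13525): 20% coinsurance on $13525 = $2705. That would push OOP to $8367, over the $7000 cap, so member pays $7000 − $5662 = $1338. Insurer: $13525 − $1338 = $12187.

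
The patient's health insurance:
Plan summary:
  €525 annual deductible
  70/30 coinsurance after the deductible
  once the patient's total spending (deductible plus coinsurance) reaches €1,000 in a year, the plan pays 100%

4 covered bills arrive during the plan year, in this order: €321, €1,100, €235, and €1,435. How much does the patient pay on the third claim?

#1 (€321): fully absorbed by the deductible. Patient pays €321; OOP now €321.
#2 (€1,100): €204 finishes the deductible; €896 goes to coinsurance; coinsurance €896 × 30% = €268.80. Cost to patient: €472.80. OOP to date €793.80.
#3 (€235): deductible already satisfied, so patient's share is 30% × €235 = €70.50. Cost to patient: €70.50. OOP to date €864.30.

€70.50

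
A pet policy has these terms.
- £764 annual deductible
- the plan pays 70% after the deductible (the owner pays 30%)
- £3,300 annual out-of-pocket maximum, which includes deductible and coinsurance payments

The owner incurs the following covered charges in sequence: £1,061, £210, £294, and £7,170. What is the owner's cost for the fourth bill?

£2,151

#1 (£1,061): £764 to deductible, leaving £297; 30% of £297 = £89.10. Owner pays £853.10; OOP now £853.10.
#2 (£210): 30% coinsurance on £210 = £63. Owner pays £63; OOP now £916.10.
#3 (£294): deductible already satisfied, so owner's share is 30% × £294 = £88.20. Owner pays £88.20; OOP now £1,004.30.
#4 (£7,170): 30% coinsurance on £7,170 = £2,151. Owner owes £2,151 (running OOP £3,155.30).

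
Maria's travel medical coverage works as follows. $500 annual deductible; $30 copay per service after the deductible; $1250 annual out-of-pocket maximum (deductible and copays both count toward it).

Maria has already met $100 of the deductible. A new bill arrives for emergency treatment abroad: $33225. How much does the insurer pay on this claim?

$32795

Deductible still to meet: $500 − $100 = $400.
After the $400 deductible portion, $33225 − $400 = $32825 is subject to the copay.
Copay on this service: $30.
So the traveler owes $400 + $30 = $430 before any cap.
Cumulative spending $100 + $430 = $530 stays under the $1250 maximum.
Insurer pays the balance: $33225 − $430 = $32795.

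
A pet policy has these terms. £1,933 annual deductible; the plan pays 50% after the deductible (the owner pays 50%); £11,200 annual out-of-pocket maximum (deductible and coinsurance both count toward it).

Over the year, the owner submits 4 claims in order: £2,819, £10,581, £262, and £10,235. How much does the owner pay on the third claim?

Bill 1, £2,819: £1,933 to deductible, leaving £886; coinsurance £886 × 50% = £443. Cost to owner: £2,376. OOP to date £2,376.
Bill 2, £10,581: deductible met; 50% of £10,581 = £5,290.50. Cost to owner: £5,290.50. OOP to date £7,666.50.
Bill 3, £262: deductible met; 50% of £262 = £131. Cost to owner: £131. OOP to date £7,797.50.

£131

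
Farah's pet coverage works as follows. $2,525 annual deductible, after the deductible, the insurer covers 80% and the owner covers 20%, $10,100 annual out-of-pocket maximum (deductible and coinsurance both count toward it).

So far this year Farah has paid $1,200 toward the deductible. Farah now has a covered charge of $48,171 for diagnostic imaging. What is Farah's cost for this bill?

Deductible still to meet: $2,525 − $1,200 = $1,325.
That leaves $48,171 − $1,325 = $46,846 for coinsurance.
Owner's 20% share of $46,846 is $9,369.20.
Owner responsibility before any cap: $1,325 + $9,369.20 = $10,694.20.
That would bring total out-of-pocket to $11,894.20, past the $10,100 cap. The owner is capped at $10,100 − $1,200 = $8,900 on this claim.

$8,900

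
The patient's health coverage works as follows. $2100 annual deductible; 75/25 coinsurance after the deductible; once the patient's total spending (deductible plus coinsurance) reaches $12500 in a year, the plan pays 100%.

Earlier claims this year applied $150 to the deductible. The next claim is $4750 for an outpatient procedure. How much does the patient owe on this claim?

$150 of the $2100 deductible is already met, leaving $1950.
That leaves $4750 − $1950 = $2800 for coinsurance.
Patient's 25% share of $2800 is $700.
That puts the patient's cost at $1950 + $700 = $2650 before any cap.
Year-to-date out-of-pocket becomes $150 + $2650 = $2800, still under the $12500 maximum, so no cap applies.

$2650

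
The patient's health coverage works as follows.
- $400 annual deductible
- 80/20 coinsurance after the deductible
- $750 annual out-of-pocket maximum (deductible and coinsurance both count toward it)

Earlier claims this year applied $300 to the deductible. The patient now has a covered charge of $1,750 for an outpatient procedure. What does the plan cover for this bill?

$1,320

Remaining deductible: $400 − $300 = $100.
That leaves $1,750 − $100 = $1,650 for coinsurance.
Coinsurance: $1,650 × 20% = $330.
Patient responsibility before any cap: $100 + $330 = $430.
Year-to-date out-of-pocket becomes $300 + $430 = $730, still under the $750 maximum, so no cap applies.
The plan picks up $1,750 − $430 = $1,320.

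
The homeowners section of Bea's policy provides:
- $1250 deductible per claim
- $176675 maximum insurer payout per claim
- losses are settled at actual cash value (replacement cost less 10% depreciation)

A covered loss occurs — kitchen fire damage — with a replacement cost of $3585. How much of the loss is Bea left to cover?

$1608.50

Actual cash value after 10% depreciation: $3585 × 90% = $3226.50.
After the deductible, $3226.50 − $1250 = $1976.50 remains.
$1976.50 ≤ $176675, so the limit doesn't bind; insurer pays $1976.50.
Homeowner's share is the uncovered remainder: $3585 − $1976.50 = $1608.50.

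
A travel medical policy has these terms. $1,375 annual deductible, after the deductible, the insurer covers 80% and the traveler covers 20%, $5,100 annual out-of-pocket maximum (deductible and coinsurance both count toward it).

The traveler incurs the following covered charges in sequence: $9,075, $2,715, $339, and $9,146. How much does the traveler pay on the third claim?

Claim 1 — $9,075: deductible takes $1,375, $7,700 remains; traveler's 20% is $1,540. Cost to traveler: $2,915. OOP to date $2,915.
Claim 2 — $2,715: deductible met; 20% of $2,715 = $543. Traveler owes $543 (running OOP $3,458).
Claim 3 — $339: deductible already satisfied, so traveler's share is 20% × $339 = $67.80. Traveler owes $67.80 (running OOP $3,525.80).

$67.80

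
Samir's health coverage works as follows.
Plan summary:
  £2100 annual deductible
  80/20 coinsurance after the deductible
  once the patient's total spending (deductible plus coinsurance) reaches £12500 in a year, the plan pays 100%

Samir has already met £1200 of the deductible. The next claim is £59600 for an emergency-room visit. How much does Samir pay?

£11300

£1200 of the £2100 deductible is already met, leaving £900.
The remaining £58700 (= £59600 − £900) moves to coinsurance.
20% of £58700 = £11740 falls to the patient.
Patient responsibility before any cap: £900 + £11740 = £12640.
Adding £12640 to the £1200 already spent would give £13840, which exceeds the £12500 cap; the patient pays just £12500 − £1200 = £11300.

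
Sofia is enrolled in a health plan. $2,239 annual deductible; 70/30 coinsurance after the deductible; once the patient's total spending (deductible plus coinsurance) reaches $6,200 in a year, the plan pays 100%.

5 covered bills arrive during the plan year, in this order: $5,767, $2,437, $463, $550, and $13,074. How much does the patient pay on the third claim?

Claim 1 ($5,767): deductible takes $2,239, $3,528 remains; 30% of $3,528 = $1,058.40. Patient owes $3,297.40 (running OOP $3,297.40).
Claim 2 ($2,437): deductible met; 30% of $2,437 = $731.10. Patient pays $731.10; OOP now $4,028.50.
Claim 3 ($463): 30% coinsurance on $463 = $138.90. Patient owes $138.90 (running OOP $4,167.40).

$138.90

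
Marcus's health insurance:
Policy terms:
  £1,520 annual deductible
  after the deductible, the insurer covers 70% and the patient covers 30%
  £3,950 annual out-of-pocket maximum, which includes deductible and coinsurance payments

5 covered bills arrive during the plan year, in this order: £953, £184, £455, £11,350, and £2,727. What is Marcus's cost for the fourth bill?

£2,408.40

#1 (£953): all of it applies to the deductible. Cost to patient: £953. OOP to date £953.
#2 (£184): all of it applies to the deductible. Cost to patient: £184. OOP to date £1,137.
#3 (£455): deductible takes £383, £72 remains; coinsurance £72 × 30% = £21.60. Patient pays £404.60; OOP now £1,541.60.
#4 (£11,350): 30% coinsurance on £11,350 = £3,405. That would push OOP to £4,946.60, over the £3,950 cap, so patient pays £3,950 − £1,541.60 = £2,408.40.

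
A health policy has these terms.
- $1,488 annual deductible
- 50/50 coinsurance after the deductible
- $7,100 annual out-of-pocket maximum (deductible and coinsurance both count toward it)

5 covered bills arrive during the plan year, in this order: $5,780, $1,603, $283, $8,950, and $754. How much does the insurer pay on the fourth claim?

#1 ($5,780): $1,488 to deductible, leaving $4,292; patient's 50% is $2,146. Patient owes $3,634 (running OOP $3,634). Insurer: $5,780 − $3,634 = $2,146.
#2 ($1,603): 50% coinsurance on $1,603 = $801.50. Patient owes $801.50 (running OOP $4,435.50). Plan pays $1,603 − $801.50 = $801.50.
#3 ($283): deductible already satisfied, so patient's share is 50% × $283 = $141.50. Patient pays $141.50; OOP now $4,577. Insurer: $283 − $141.50 = $141.50.
#4 ($8,950): deductible already satisfied, so patient's share is 50% × $8,950 = $4,475. That would push OOP to $9,052, over the $7,100 cap, so patient pays $7,100 − $4,577 = $2,523. Plan pays $8,950 − $2,523 = $6,427.

$6,427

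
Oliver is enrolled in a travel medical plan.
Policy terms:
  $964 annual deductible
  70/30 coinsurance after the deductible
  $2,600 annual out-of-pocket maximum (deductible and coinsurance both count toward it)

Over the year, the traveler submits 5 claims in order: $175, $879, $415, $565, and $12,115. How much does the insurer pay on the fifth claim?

$10,800

Bill 1, $175: fully absorbed by the deductible. Traveler owes $175 (running OOP $175). Insurer: $175 − $175 = $0.
Bill 2, $879: $789 finishes the deductible; $90 goes to coinsurance; coinsurance $90 × 30% = $27. Traveler owes $816 (running OOP $991). Insurer: $879 − $816 = $63.
Bill 3, $415: deductible met; 30% of $415 = $124.50. Traveler pays $124.50; OOP now $1,115.50. Plan pays $415 − $124.50 = $290.50.
Bill 4, $565: 30% coinsurance on $565 = $169.50. Traveler owes $169.50 (running OOP $1,285). Plan pays $565 − $169.50 = $395.50.
Bill 5, $12,115: deductible already satisfied, so traveler's share is 30% × $12,115 = $3,634.50. Adding that to $1,285 gives $4,919.50, past the $2,600 cap; traveler pays only $2,600 − $1,285 = $1,315. Insurer: $12,115 − $1,315 = $10,800.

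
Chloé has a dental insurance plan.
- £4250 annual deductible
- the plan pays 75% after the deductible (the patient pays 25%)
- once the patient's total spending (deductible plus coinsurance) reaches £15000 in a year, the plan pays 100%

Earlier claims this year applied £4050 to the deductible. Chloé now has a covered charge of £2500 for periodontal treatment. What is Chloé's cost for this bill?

Deductible still to meet: £4250 − £4050 = £200.
The remaining £2300 (= £2500 − £200) moves to coinsurance.
25% of £2300 = £575 falls to the patient.
Patient responsibility before any cap: £200 + £575 = £775.
Year-to-date out-of-pocket becomes £4050 + £775 = £4825, still under the £15000 maximum, so no cap applies.

£775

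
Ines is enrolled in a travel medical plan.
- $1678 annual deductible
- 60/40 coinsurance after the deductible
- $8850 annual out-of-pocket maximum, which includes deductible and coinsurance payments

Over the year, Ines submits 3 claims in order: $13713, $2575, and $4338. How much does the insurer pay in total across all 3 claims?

$11776

Claim 1 — $13713: deductible takes $1678, $12035 remains; 40% of $12035 = $4814. Traveler pays $6492; OOP now $6492. Insurer: $13713 − $6492 = $7221.
Claim 2 — $2575: deductible already satisfied, so traveler's share is 40% × $2575 = $1030. Cost to traveler: $1030. OOP to date $7522. Plan pays $2575 − $1030 = $1545.
Claim 3 — $4338: deductible already satisfied, so traveler's share is 40% × $4338 = $1735.20. That would push OOP to $9257.20, over the $8850 cap, so traveler pays $8850 − $7522 = $1328. Insurer: $4338 − $1328 = $3010.
Insurer total = bills − traveler's total = $20626 − $8850 = $11776.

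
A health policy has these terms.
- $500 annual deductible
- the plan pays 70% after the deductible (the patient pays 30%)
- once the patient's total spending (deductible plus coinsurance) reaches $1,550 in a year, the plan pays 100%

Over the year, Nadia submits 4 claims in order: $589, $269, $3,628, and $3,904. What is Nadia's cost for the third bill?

$942.60

Bill 1, $589: $500 to deductible, leaving $89; 30% of $89 = $26.70. Patient pays $526.70; OOP now $526.70.
Bill 2, $269: deductible already satisfied, so patient's share is 30% × $269 = $80.70. Patient owes $80.70 (running OOP $607.40).
Bill 3, $3,628: deductible met; 30% of $3,628 = $1,088.40. Adding that to $607.40 gives $1,695.80, past the $1,550 cap; patient pays only $1,550 − $607.40 = $942.60.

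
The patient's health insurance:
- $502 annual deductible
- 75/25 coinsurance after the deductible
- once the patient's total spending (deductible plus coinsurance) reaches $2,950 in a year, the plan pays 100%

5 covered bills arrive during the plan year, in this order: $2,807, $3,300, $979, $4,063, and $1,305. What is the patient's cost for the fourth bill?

$802

Claim 1 — $2,807: $502 to deductible, leaving $2,305; coinsurance $2,305 × 25% = $576.25. Cost to patient: $1,078.25. OOP to date $1,078.25.
Claim 2 — $3,300: deductible already satisfied, so patient's share is 25% × $3,300 = $825. Cost to patient: $825. OOP to date $1,903.25.
Claim 3 — $979: 25% coinsurance on $979 = $244.75. Patient owes $244.75 (running OOP $2,148).
Claim 4 — $4,063: 25% coinsurance on $4,063 = $1,015.75. OOP would hit $3,163.75 > $2,950, so the cap limits the patient to $2,950 − $2,148 = $802.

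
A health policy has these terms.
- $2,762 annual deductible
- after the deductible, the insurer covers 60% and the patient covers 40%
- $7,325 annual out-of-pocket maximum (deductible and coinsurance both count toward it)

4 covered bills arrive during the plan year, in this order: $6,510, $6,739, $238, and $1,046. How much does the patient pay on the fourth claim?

$273

Claim 1 ($6,510): deductible takes $2,762, $3,748 remains; patient's 40% is $1,499.20. Patient owes $4,261.20 (running OOP $4,261.20).
Claim 2 ($6,739): deductible met; 40% of $6,739 = $2,695.60. Patient owes $2,695.60 (running OOP $6,956.80).
Claim 3 ($238): 40% coinsurance on $238 = $95.20. Patient owes $95.20 (running OOP $7,052).
Claim 4 ($1,046): deductible met; 40% of $1,046 = $418.40. OOP would hit $7,470.40 > $7,325, so the cap limits the patient to $7,325 − $7,052 = $273.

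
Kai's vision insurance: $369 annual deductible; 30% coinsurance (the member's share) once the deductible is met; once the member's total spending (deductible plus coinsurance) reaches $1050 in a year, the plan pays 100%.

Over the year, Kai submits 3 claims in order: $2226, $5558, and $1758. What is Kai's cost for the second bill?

Bill 1, $2226: $369 finishes the deductible; $1857 goes to coinsurance; member's 30% is $557.10. Member owes $926.10 (running OOP $926.10).
Bill 2, $5558: deductible already satisfied, so member's share is 30% × $5558 = $1667.40. OOP would hit $2593.50 > $1050, so the cap limits the member to $1050 − $926.10 = $123.90.

$123.90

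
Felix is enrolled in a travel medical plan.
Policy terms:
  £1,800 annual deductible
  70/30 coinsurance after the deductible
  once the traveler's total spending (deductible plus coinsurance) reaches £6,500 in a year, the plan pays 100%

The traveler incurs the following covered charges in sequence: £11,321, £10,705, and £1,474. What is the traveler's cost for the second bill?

Claim 1 (£11,321): £1,800 finishes the deductible; £9,521 goes to coinsurance; coinsurance £9,521 × 30% = £2,856.30. Traveler owes £4,656.30 (running OOP £4,656.30).
Claim 2 (£10,705): deductible already satisfied, so traveler's share is 30% × £10,705 = £3,211.50. Adding that to £4,656.30 gives £7,867.80, past the £6,500 cap; traveler pays only £6,500 − £4,656.30 = £1,843.70.

£1,843.70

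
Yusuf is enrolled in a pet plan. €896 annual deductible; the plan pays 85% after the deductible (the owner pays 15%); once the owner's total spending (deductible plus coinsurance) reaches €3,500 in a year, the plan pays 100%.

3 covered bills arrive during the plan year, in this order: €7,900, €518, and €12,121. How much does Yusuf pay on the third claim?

#1 (€7,900): €896 to deductible, leaving €7,004; owner's 15% is €1,050.60. Owner owes €1,946.60 (running OOP €1,946.60).
#2 (€518): deductible met; 15% of €518 = €77.70. Owner pays €77.70; OOP now €2,024.30.
#3 (€12,121): deductible met; 15% of €12,121 = €1,818.15. Adding that to €2,024.30 gives €3,842.45, past the €3,500 cap; owner pays only €3,500 − €2,024.30 = €1,475.70.

€1,475.70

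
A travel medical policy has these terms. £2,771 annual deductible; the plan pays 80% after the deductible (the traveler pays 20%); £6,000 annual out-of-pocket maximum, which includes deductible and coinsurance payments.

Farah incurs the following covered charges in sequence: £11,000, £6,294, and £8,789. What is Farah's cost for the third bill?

#1 (£11,000): £2,771 to deductible, leaving £8,229; coinsurance £8,229 × 20% = £1,645.80. Cost to traveler: £4,416.80. OOP to date £4,416.80.
#2 (£6,294): deductible already satisfied, so traveler's share is 20% × £6,294 = £1,258.80. Traveler pays £1,258.80; OOP now £5,675.60.
#3 (£8,789): deductible met; 20% of £8,789 = £1,757.80. That would push OOP to £7,433.40, over the £6,000 cap, so traveler pays £6,000 − £5,675.60 = £324.40.

£324.40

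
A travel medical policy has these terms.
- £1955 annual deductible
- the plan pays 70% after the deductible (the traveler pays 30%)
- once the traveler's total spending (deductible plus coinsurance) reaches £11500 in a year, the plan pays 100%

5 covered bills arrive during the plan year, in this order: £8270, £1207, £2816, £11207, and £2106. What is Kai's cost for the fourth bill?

£3362.10

Claim 1 — £8270: £1955 to deductible, leaving £6315; traveler's 30% is £1894.50. Traveler owes £3849.50 (running OOP £3849.50).
Claim 2 — £1207: 30% coinsurance on £1207 = £362.10. Traveler owes £362.10 (running OOP £4211.60).
Claim 3 — £2816: deductible met; 30% of £2816 = £844.80. Traveler pays £844.80; OOP now £5056.40.
Claim 4 — £11207: 30% coinsurance on £11207 = £3362.10. Traveler pays £3362.10; OOP now £8418.50.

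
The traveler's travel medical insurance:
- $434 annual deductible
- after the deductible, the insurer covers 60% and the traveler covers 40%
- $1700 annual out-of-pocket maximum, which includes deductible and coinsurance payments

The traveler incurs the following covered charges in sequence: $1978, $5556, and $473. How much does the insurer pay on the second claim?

Bill 1, $1978: deductible takes $434, $1544 remains; coinsurance $1544 × 40% = $617.60. Traveler pays $1051.60; OOP now $1051.60. Plan pays $1978 − $1051.60 = $926.40.
Bill 2, $5556: 40% coinsurance on $5556 = $2222.40. OOP would hit $3274 > $1700, so the cap limits the traveler to $1700 − $1051.60 = $648.40. Plan pays $5556 − $648.40 = $4907.60.

$4907.60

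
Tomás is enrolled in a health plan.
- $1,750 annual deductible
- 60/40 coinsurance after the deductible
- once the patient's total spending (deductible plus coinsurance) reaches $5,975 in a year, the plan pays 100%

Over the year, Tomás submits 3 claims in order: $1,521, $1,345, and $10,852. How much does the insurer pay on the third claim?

$7,073.40

Bill 1, $1,521: all of it applies to the deductible. Patient pays $1,521; OOP now $1,521. Insurer: $1,521 − $1,521 = $0.
Bill 2, $1,345: $229 to deductible, leaving $1,116; coinsurance $1,116 × 40% = $446.40. Patient owes $675.40 (running OOP $2,196.40). Plan pays $1,345 − $675.40 = $669.60.
Bill 3, $10,852: 40% coinsurance on $10,852 = $4,340.80. Adding that to $2,196.40 gives $6,537.20, past the $5,975 cap; patient pays only $5,975 − $2,196.40 = $3,778.60. Plan pays $10,852 − $3,778.60 = $7,073.40.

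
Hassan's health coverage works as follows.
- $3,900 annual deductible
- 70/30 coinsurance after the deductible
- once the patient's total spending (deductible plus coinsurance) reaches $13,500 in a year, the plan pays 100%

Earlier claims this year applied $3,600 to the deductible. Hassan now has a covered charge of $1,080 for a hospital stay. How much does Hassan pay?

$534

Remaining deductible: $3,900 − $3,600 = $300.
The remaining $780 (= $1,080 − $300) moves to coinsurance.
Coinsurance: $780 × 30% = $234.
That puts the patient's cost at $300 + $234 = $534 before any cap.
Cumulative spending $3,600 + $534 = $4,134 stays under the $13,500 maximum.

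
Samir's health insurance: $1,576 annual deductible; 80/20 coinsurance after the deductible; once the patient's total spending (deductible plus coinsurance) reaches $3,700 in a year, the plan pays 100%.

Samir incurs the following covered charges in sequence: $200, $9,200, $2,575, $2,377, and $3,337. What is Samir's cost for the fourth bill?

$44.20

Bill 1, $200: all of it applies to the deductible. Patient owes $200 (running OOP $200).
Bill 2, $9,200: deductible takes $1,376, $7,824 remains; 20% of $7,824 = $1,564.80. Cost to patient: $2,940.80. OOP to date $3,140.80.
Bill 3, $2,575: deductible already satisfied, so patient's share is 20% × $2,575 = $515. Cost to patient: $515. OOP to date $3,655.80.
Bill 4, $2,377: deductible met; 20% of $2,377 = $475.40. Adding that to $3,655.80 gives $4,131.20, past the $3,700 cap; patient pays only $3,700 − $3,655.80 = $44.20.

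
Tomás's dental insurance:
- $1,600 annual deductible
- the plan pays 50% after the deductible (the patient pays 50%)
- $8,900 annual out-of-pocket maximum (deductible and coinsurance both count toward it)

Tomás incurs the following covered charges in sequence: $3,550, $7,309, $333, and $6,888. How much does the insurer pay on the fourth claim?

$4,384

Claim 1 — $3,550: $1,600 finishes the deductible; $1,950 goes to coinsurance; patient's 50% is $975. Patient owes $2,575 (running OOP $2,575). Plan pays $3,550 − $2,575 = $975.
Claim 2 — $7,309: deductible met; 50% of $7,309 = $3,654.50. Cost to patient: $3,654.50. OOP to date $6,229.50. Insurer: $7,309 − $3,654.50 = $3,654.50.
Claim 3 — $333: 50% coinsurance on $333 = $166.50. Patient pays $166.50; OOP now $6,396. Insurer: $333 − $166.50 = $166.50.
Claim 4 — $6,888: deductible already satisfied, so patient's share is 50% × $6,888 = $3,444. OOP would hit $9,840 > $8,900, so the cap limits the patient to $8,900 − $6,396 = $2,504. Insurer: $6,888 − $2,504 = $4,384.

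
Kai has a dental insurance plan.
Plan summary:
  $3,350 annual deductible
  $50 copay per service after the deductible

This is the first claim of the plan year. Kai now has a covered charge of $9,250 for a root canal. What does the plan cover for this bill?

$5,850

The full $3,350 deductible is still open; $3,350 of this bill applies to it.
After the $3,350 deductible portion, $9,250 − $3,350 = $5,900 is subject to the copay.
Copay on this service: $50.
So the patient owes $3,350 + $50 = $3,400.
The plan picks up $9,250 − $3,400 = $5,850.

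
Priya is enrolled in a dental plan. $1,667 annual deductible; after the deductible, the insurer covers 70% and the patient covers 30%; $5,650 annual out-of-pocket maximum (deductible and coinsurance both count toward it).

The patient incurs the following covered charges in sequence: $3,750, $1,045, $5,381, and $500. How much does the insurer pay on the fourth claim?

Bill 1, $3,750: deductible takes $1,667, $2,083 remains; 30% of $2,083 = $624.90. Patient pays $2,291.90; OOP now $2,291.90. Plan pays $3,750 − $2,291.90 = $1,458.10.
Bill 2, $1,045: 30% coinsurance on $1,045 = $313.50. Patient owes $313.50 (running OOP $2,605.40). Plan pays $1,045 − $313.50 = $731.50.
Bill 3, $5,381: deductible met; 30% of $5,381 = $1,614.30. Patient owes $1,614.30 (running OOP $4,219.70). Insurer: $5,381 − $1,614.30 = $3,766.70.
Bill 4, $500: 30% coinsurance on $500 = $150. Cost to patient: $150. OOP to date $4,369.70. Insurer: $500 − $150 = $350.

$350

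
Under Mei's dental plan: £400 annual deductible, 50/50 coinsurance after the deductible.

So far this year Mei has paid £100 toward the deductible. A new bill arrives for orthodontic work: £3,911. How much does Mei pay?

£100 of the £400 deductible is already met, leaving £300.
The remaining £3,611 (= £3,911 − £300) moves to coinsurance.
50% of £3,611 = £1,805.50 falls to the patient.
So the patient owes £300 + £1,805.50 = £2,105.50.

£2,105.50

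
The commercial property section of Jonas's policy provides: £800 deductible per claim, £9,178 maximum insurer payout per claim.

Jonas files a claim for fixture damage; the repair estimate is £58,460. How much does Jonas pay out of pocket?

£49,282

Subtract the deductible: £58,460 − £800 = £57,660.
£57,660 exceeds the £9,178 limit, so the insurer pays the limit: £9,178.
Business's share is the uncovered remainder: £58,460 − £9,178 = £49,282.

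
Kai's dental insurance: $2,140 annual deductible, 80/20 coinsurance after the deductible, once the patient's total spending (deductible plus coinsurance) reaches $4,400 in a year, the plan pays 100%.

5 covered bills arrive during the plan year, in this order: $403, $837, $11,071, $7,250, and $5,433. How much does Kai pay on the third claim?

Bill 1, $403: all of it applies to the deductible. Cost to patient: $403. OOP to date $403.
Bill 2, $837: all of it applies to the deductible. Cost to patient: $837. OOP to date $1,240.
Bill 3, $11,071: $900 to deductible, leaving $10,171; patient's 20% is $2,034.20. Patient pays $2,934.20; OOP now $4,174.20.

$2,934.20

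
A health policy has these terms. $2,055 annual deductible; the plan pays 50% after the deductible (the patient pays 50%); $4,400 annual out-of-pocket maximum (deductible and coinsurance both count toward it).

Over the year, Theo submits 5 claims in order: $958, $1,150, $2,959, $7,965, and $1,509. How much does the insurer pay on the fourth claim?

Claim 1 ($958): fully absorbed by the deductible. Cost to patient: $958. OOP to date $958. Plan pays $958 − $958 = $0.
Claim 2 ($1,150): $1,097 finishes the deductible; $53 goes to coinsurance; coinsurance $53 × 50% = $26.50. Patient owes $1,123.50 (running OOP $2,081.50). Insurer: $1,150 − $1,123.50 = $26.50.
Claim 3 ($2,959): deductible met; 50% of $2,959 = $1,479.50. Patient owes $1,479.50 (running OOP $3,561). Insurer: $2,959 − $1,479.50 = $1,479.50.
Claim 4 ($7,965): deductible already satisfied, so patient's share is 50% × $7,965 = $3,982.50. That would push OOP to $7,543.50, over the $4,400 cap, so patient pays $4,400 − $3,561 = $839. Plan pays $7,965 − $839 = $7,126.

$7,126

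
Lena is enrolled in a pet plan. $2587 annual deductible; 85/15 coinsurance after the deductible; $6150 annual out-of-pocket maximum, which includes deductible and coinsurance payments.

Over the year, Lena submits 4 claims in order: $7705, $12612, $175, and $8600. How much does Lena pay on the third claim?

$26.25

Claim 1 — $7705: $2587 to deductible, leaving $5118; owner's 15% is $767.70. Owner pays $3354.70; OOP now $3354.70.
Claim 2 — $12612: deductible met; 15% of $12612 = $1891.80. Cost to owner: $1891.80. OOP to date $5246.50.
Claim 3 — $175: 15% coinsurance on $175 = $26.25. Owner owes $26.25 (running OOP $5272.75).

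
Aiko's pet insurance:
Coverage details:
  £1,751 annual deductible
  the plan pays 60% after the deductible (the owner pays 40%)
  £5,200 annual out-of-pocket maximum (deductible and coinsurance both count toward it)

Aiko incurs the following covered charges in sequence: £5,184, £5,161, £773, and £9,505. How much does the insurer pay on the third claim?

Bill 1, £5,184: £1,751 finishes the deductible; £3,433 goes to coinsurance; 40% of £3,433 = £1,373.20. Owner owes £3,124.20 (running OOP £3,124.20). Insurer: £5,184 − £3,124.20 = £2,059.80.
Bill 2, £5,161: deductible met; 40% of £5,161 = £2,064.40. Owner pays £2,064.40; OOP now £5,188.60. Plan pays £5,161 − £2,064.40 = £3,096.60.
Bill 3, £773: deductible met; 40% of £773 = £309.20. Adding that to £5,188.60 gives £5,497.80, past the £5,200 cap; owner pays only £5,200 − £5,188.60 = £11.40. Plan pays £773 − £11.40 = £761.60.

£761.60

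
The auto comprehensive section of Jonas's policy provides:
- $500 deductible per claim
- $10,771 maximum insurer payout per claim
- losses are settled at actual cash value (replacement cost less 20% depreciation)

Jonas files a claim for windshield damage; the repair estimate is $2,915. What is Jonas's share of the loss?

$1,083

Depreciate 20%: the covered value is $2,915 × 0.8 = $2,332.
After the deductible, $2,332 − $500 = $1,832 remains.
$1,832 is within the $10,771 limit, so the insurer pays $1,832.
Policyholder's share is the uncovered remainder: $2,915 − $1,832 = $1,083.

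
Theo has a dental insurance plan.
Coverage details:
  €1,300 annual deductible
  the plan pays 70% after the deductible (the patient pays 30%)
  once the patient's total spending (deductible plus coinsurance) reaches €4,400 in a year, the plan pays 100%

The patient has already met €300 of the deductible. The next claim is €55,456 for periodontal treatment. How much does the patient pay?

€300 of the €1,300 deductible is already met, leaving €1,000.
After the €1,000 deductible portion, €55,456 − €1,000 = €54,456 is subject to coinsurance.
Coinsurance: €54,456 × 30% = €16,336.80.
Patient responsibility before any cap: €1,000 + €16,336.80 = €17,336.80.
That would bring total out-of-pocket to €17,636.80, past the €4,400 cap. The patient is capped at €4,400 − €300 = €4,100 on this claim.

€4,100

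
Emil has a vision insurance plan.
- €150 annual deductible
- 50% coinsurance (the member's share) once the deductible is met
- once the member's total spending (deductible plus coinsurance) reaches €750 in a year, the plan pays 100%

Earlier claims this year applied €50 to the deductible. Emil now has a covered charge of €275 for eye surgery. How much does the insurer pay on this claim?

Deductible still to meet: €150 − €50 = €100.
After the €100 deductible portion, €275 − €100 = €175 is subject to coinsurance.
Coinsurance: €175 × 50% = €87.50.
Member responsibility before any cap: €100 + €87.50 = €187.50.
Year-to-date out-of-pocket becomes €50 + €187.50 = €237.50, still under the €750 maximum, so no cap applies.
The plan picks up €275 − €187.50 = €87.50.

€87.50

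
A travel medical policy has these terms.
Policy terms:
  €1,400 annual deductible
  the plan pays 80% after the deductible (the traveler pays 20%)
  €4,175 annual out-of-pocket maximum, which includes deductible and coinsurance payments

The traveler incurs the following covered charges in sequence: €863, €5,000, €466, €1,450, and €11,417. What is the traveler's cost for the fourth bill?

€290

Claim 1 — €863: all of it applies to the deductible. Traveler owes €863 (running OOP €863).
Claim 2 — €5,000: €537 to deductible, leaving €4,463; traveler's 20% is €892.60. Cost to traveler: €1,429.60. OOP to date €2,292.60.
Claim 3 — €466: 20% coinsurance on €466 = €93.20. Traveler pays €93.20; OOP now €2,385.80.
Claim 4 — €1,450: deductible already satisfied, so traveler's share is 20% × €1,450 = €290. Traveler owes €290 (running OOP €2,675.80).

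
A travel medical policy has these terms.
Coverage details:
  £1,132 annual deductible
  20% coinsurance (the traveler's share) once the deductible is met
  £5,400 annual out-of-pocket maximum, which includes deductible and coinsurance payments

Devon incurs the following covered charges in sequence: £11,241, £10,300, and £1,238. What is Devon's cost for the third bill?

£186.20

Claim 1 (£11,241): deductible takes £1,132, £10,109 remains; traveler's 20% is £2,021.80. Traveler owes £3,153.80 (running OOP £3,153.80).
Claim 2 (£10,300): 20% coinsurance on £10,300 = £2,060. Traveler pays £2,060; OOP now £5,213.80.
Claim 3 (£1,238): 20% coinsurance on £1,238 = £247.60. That would push OOP to £5,461.40, over the £5,400 cap, so traveler pays £5,400 − £5,213.80 = £186.20.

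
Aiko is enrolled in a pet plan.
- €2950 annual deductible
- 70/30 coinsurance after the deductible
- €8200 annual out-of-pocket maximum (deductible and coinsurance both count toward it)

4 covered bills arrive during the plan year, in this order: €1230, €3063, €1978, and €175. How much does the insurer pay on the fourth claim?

€122.50

#1 (€1230): entire amount goes to the deductible. Owner owes €1230 (running OOP €1230). Plan pays €1230 − €1230 = €0.
#2 (€3063): €1720 to deductible, leaving €1343; 30% of €1343 = €402.90. Owner owes €2122.90 (running OOP €3352.90). Insurer: €3063 − €2122.90 = €940.10.
#3 (€1978): deductible met; 30% of €1978 = €593.40. Owner owes €593.40 (running OOP €3946.30). Insurer: €1978 − €593.40 = €1384.60.
#4 (€175): deductible met; 30% of €175 = €52.50. Owner pays €52.50; OOP now €3998.80. Plan pays €175 − €52.50 = €122.50.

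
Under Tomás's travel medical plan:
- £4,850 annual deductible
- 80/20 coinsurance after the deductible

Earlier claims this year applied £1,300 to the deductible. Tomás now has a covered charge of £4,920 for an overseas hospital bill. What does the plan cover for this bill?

£1,096

£1,300 of the £4,850 deductible is already met, leaving £3,550.
The remaining £1,370 (= £4,920 − £3,550) moves to coinsurance.
20% of £1,370 = £274 falls to the traveler.
So the traveler owes £3,550 + £274 = £3,824.
Insurer pays the balance: £4,920 − £3,824 = £1,096.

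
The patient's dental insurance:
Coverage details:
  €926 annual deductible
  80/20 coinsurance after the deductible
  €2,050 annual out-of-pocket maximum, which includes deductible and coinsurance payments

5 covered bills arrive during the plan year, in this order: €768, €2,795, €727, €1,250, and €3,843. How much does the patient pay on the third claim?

Claim 1 (€768): all of it applies to the deductible. Cost to patient: €768. OOP to date €768.
Claim 2 (€2,795): €158 finishes the deductible; €2,637 goes to coinsurance; patient's 20% is €527.40. Cost to patient: €685.40. OOP to date €1,453.40.
Claim 3 (€727): deductible met; 20% of €727 = €145.40. Patient pays €145.40; OOP now €1,598.80.

€145.40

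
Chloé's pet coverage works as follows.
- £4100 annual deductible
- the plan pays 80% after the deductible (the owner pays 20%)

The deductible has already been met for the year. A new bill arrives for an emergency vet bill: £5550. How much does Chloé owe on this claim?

The deductible is already satisfied, so the full bill goes to coinsurance.
20% of £5550 = £1110 falls to the owner.

£1110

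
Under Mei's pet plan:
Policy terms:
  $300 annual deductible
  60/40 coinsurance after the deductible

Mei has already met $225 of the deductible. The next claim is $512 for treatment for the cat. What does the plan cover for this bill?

Deductible still to meet: $300 − $225 = $75.
After the $75 deductible portion, $512 − $75 = $437 is subject to coinsurance.
Coinsurance: $437 × 40% = $174.80.
That puts the owner's cost at $75 + $174.80 = $249.80.
The insurer covers the remainder: $512 − $249.80 = $262.20.

$262.20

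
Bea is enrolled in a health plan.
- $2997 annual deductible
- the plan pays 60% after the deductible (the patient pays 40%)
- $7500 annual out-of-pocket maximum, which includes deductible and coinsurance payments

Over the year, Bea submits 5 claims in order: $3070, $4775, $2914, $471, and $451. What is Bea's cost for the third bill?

$1165.60

#1 ($3070): deductible takes $2997, $73 remains; 40% of $73 = $29.20. Patient owes $3026.20 (running OOP $3026.20).
#2 ($4775): deductible already satisfied, so patient's share is 40% × $4775 = $1910. Patient owes $1910 (running OOP $4936.20).
#3 ($2914): 40% coinsurance on $2914 = $1165.60. Patient owes $1165.60 (running OOP $6101.80).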